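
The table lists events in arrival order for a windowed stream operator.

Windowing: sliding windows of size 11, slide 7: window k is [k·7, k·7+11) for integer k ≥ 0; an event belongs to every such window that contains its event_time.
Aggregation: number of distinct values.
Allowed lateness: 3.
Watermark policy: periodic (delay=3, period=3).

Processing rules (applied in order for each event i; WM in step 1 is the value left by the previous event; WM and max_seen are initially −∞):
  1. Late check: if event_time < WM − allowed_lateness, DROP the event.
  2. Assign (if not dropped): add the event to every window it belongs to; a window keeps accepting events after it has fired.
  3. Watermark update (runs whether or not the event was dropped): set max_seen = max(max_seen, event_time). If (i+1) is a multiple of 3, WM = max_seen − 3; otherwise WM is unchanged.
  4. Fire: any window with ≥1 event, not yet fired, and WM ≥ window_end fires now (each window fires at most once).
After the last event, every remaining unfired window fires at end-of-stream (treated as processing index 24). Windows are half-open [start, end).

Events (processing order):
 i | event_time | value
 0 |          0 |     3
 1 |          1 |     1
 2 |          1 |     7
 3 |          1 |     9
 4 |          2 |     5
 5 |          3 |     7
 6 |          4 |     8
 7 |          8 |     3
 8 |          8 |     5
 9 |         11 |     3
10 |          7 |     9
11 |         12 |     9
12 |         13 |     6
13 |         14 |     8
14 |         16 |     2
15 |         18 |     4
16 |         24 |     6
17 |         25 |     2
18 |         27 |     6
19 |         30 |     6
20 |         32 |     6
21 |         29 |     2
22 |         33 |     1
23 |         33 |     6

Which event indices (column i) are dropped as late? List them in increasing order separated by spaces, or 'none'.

none

i=0 t=0 v=3: → [0,11); WM=−∞
i=1 t=1 v=1: → [0,11); WM=−∞
i=2 t=1 v=7: → [0,11); WM=-2
i=3 t=1 v=9: → [0,11); WM=-2
i=4 t=2 v=5: → [0,11); WM=-2
i=5 t=3 v=7: → [0,11); WM=0
i=6 t=4 v=8: → [0,11); WM=0
i=7 t=8 v=3: → [7,18),[0,11); WM=0
i=8 t=8 v=5: → [7,18),[0,11); WM=5
i=9 t=11 v=3: → [7,18); WM=5
i=10 t=7 v=9: → [7,18),[0,11); WM=5
i=11 t=12 v=9: → [7,18); WM=9
i=12 t=13 v=6: → [7,18); WM=9
i=13 t=14 v=8: → [14,25),[7,18); WM=9
i=14 t=16 v=2: → [14,25),[7,18); WM=13; [0,11) fires=6
i=15 t=18 v=4: → [14,25); WM=13
i=16 t=24 v=6: → [21,32),[14,25); WM=13
i=17 t=25 v=2: → [21,32); WM=22; [7,18) fires=6
i=18 t=27 v=6: → [21,32); WM=22
i=19 t=30 v=6: → [28,39),[21,32); WM=22
i=20 t=32 v=6: → [28,39); WM=29; [14,25) fires=4
i=21 t=29 v=2: → [28,39),[21,32); WM=29
i=22 t=33 v=1: → [28,39); WM=29
i=23 t=33 v=6: → [28,39); WM=30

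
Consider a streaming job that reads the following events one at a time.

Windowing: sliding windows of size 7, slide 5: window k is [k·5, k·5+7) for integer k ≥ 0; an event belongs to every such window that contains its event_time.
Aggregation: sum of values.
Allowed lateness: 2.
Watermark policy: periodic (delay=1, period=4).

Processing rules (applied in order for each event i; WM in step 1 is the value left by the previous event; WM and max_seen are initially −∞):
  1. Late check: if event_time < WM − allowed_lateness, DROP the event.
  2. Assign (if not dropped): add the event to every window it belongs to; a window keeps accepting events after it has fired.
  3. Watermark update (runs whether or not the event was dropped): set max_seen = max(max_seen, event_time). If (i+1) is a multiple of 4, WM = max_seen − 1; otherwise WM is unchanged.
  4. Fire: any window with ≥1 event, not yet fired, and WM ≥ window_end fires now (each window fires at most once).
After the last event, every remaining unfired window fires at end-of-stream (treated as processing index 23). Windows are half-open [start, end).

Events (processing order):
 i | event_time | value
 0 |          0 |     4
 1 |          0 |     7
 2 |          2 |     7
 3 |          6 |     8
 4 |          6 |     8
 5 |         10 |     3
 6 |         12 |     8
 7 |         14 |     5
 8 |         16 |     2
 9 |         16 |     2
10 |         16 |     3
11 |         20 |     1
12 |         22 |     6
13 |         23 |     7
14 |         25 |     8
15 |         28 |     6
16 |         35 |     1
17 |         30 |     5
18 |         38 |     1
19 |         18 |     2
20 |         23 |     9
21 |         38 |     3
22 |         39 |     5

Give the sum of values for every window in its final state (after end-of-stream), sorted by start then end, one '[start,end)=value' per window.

[0,7)=34 [5,12)=19 [10,17)=23 [15,22)=8 [20,27)=22 [25,32)=19 [30,37)=6 [35,42)=10

i=0 t=0 v=4: → [0,7); WM=−∞
i=1 t=0 v=7: → [0,7); WM=−∞
i=2 t=2 v=7: → [0,7); WM=−∞
i=3 t=6 v=8: → [5,12),[0,7); WM=5
i=4 t=6 v=8: → [5,12),[0,7); WM=5
i=5 t=10 v=3: → [10,17),[5,12); WM=5
i=6 t=12 v=8: → [10,17); WM=5
i=7 t=14 v=5: → [10,17); WM=13; [0,7) fires=34 [5,12) fires=19
i=8 t=16 v=2: → [15,22),[10,17); WM=13
i=9 t=16 v=2: → [15,22),[10,17); WM=13
i=10 t=16 v=3: → [15,22),[10,17); WM=13
i=11 t=20 v=1: → [20,27),[15,22); WM=19; [10,17) fires=23
i=12 t=22 v=6: → [20,27); WM=19
i=13 t=23 v=7: → [20,27); WM=19
i=14 t=25 v=8: → [25,32),[20,27); WM=19
i=15 t=28 v=6: → [25,32); WM=27; [15,22) fires=8 [20,27) fires=22
i=16 t=35 v=1: → [35,42),[30,37); WM=27
i=17 t=30 v=5: → [30,37),[25,32); WM=27
i=18 t=38 v=1: → [35,42); WM=27
i=19 t=18 v=2: DROP (t<27-2); WM=37; [25,32) fires=19 [30,37) fires=6
i=20 t=23 v=9: DROP (t<37-2); WM=37
i=21 t=38 v=3: → [35,42); WM=37
i=22 t=39 v=5: → [35,42); WM=37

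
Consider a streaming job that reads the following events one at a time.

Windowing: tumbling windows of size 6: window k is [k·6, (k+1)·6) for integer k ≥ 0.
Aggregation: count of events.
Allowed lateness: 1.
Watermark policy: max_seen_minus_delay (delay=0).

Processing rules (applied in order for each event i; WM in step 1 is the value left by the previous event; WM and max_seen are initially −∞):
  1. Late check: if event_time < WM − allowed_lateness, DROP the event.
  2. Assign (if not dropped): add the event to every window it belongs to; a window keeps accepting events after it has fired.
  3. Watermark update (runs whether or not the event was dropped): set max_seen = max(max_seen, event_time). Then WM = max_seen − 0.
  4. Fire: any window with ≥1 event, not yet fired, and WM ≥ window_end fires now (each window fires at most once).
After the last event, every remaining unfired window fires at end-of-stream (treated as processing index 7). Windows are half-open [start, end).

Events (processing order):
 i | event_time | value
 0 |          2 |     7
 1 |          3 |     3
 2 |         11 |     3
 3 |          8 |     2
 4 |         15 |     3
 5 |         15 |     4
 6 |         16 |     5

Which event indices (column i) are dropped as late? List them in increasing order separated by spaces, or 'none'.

i=0 t=2 v=7: → [0,6); WM=2
i=1 t=3 v=3: → [0,6); WM=3
i=2 t=11 v=3: → [6,12); WM=11; [0,6) fires=2
i=3 t=8 v=2: DROP (t<11-1); WM=11
i=4 t=15 v=3: → [12,18); WM=15; [6,12) fires=1
i=5 t=15 v=4: → [12,18); WM=15
i=6 t=16 v=5: → [12,18); WM=16

3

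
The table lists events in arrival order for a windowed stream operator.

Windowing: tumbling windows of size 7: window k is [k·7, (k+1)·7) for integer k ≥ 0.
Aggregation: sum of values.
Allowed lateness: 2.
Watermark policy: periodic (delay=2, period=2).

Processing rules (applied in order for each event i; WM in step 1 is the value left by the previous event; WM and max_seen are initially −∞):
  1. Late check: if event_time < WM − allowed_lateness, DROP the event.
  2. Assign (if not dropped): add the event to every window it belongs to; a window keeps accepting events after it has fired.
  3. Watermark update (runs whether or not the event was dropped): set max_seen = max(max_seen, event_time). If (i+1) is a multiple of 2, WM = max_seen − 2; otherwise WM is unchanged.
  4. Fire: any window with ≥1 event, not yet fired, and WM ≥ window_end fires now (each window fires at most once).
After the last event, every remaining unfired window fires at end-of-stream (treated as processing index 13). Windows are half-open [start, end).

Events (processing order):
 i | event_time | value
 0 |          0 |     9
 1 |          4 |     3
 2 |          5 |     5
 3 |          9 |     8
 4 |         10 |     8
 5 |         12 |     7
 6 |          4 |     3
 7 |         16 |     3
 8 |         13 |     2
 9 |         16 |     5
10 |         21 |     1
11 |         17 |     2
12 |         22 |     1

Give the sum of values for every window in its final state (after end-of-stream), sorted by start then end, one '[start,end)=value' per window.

[0,7)=17 [7,14)=25 [14,21)=10 [21,28)=2

i=0 t=0 v=9: → [0,7); WM=−∞
i=1 t=4 v=3: → [0,7); WM=2
i=2 t=5 v=5: → [0,7); WM=2
i=3 t=9 v=8: → [7,14); WM=7; [0,7) fires=17
i=4 t=10 v=8: → [7,14); WM=7
i=5 t=12 v=7: → [7,14); WM=10
i=6 t=4 v=3: DROP (t<10-2); WM=10
i=7 t=16 v=3: → [14,21); WM=14; [7,14) fires=23
i=8 t=13 v=2: → [7,14); WM=14
i=9 t=16 v=5: → [14,21); WM=14
i=10 t=21 v=1: → [21,28); WM=14
i=11 t=17 v=2: → [14,21); WM=19
i=12 t=22 v=1: → [21,28); WM=19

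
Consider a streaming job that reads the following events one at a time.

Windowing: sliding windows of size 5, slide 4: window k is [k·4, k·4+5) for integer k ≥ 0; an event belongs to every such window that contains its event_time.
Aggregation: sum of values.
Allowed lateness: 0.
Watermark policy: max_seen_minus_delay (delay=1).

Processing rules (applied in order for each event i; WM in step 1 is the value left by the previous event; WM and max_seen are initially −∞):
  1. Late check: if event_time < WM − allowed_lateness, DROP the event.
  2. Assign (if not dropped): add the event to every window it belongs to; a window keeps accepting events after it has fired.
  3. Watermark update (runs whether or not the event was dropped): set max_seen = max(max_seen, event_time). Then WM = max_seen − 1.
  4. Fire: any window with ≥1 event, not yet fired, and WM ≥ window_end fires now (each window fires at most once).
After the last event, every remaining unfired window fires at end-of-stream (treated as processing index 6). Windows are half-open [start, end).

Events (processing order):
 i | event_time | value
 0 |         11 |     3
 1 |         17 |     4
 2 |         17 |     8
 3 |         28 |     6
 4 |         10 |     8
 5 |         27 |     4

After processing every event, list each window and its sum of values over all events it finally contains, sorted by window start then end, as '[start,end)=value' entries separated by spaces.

i=0 t=11 v=3: → [8,13); WM=10
i=1 t=17 v=4: → [16,21); WM=16; [8,13) fires=3
i=2 t=17 v=8: → [16,21); WM=16
i=3 t=28 v=6: → [28,33),[24,29); WM=27; [16,21) fires=12
i=4 t=10 v=8: DROP (t<27-0); WM=27
i=5 t=27 v=4: → [24,29); WM=27

[8,13)=3 [16,21)=12 [24,29)=10 [28,33)=6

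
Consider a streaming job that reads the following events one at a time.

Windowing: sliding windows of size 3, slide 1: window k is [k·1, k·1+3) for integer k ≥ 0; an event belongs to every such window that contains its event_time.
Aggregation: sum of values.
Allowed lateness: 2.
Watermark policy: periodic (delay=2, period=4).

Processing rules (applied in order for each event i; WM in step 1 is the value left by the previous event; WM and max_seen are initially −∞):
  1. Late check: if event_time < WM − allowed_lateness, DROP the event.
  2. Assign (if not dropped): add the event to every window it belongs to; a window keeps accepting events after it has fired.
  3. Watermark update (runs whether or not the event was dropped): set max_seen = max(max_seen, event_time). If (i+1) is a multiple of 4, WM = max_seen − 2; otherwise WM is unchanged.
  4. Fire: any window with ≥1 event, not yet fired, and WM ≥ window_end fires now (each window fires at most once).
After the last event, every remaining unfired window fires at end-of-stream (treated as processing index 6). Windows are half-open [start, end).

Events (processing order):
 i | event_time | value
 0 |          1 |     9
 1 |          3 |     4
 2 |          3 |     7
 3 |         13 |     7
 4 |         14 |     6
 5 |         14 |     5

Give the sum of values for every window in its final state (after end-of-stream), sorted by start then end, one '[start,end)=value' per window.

[0,3)=9 [1,4)=20 [2,5)=11 [3,6)=11 [11,14)=7 [12,15)=18 [13,16)=18 [14,17)=11

i=0 t=1 v=9: → [1,4),[0,3); WM=−∞
i=1 t=3 v=4: → [3,6),[2,5),[1,4); WM=−∞
i=2 t=3 v=7: → [3,6),[2,5),[1,4); WM=−∞
i=3 t=13 v=7: → [13,16),[12,15),[11,14); WM=11; [0,3) fires=9 [1,4) fires=20 [2,5) fires=11 [3,6) fires=11
i=4 t=14 v=6: → [14,17),[13,16),[12,15); WM=11
i=5 t=14 v=5: → [14,17),[13,16),[12,15); WM=11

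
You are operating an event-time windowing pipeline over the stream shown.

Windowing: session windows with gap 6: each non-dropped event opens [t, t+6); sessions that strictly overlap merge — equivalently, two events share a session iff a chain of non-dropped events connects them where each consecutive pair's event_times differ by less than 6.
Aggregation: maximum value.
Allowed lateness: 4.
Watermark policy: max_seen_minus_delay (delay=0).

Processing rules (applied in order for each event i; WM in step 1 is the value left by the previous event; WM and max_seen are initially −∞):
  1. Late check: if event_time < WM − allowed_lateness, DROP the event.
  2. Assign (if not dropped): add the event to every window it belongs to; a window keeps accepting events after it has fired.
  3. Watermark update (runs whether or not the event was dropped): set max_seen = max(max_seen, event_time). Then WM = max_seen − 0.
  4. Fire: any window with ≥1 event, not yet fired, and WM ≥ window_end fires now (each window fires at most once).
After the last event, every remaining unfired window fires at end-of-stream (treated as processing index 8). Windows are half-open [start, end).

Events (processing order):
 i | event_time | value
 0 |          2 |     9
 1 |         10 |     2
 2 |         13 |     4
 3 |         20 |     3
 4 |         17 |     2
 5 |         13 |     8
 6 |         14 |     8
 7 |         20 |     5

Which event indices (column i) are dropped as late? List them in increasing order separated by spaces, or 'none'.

5 6

i=0 t=2 v=9: → [2,8); WM=2
i=1 t=10 v=2: → [10,16); WM=10
i=2 t=13 v=4: → [10,19); WM=13
i=3 t=20 v=3: → [20,26); WM=20
i=4 t=17 v=2: → [10,26); WM=20
i=5 t=13 v=8: DROP (t<20-4); WM=20
i=6 t=14 v=8: DROP (t<20-4); WM=20
i=7 t=20 v=5: → [10,26); WM=20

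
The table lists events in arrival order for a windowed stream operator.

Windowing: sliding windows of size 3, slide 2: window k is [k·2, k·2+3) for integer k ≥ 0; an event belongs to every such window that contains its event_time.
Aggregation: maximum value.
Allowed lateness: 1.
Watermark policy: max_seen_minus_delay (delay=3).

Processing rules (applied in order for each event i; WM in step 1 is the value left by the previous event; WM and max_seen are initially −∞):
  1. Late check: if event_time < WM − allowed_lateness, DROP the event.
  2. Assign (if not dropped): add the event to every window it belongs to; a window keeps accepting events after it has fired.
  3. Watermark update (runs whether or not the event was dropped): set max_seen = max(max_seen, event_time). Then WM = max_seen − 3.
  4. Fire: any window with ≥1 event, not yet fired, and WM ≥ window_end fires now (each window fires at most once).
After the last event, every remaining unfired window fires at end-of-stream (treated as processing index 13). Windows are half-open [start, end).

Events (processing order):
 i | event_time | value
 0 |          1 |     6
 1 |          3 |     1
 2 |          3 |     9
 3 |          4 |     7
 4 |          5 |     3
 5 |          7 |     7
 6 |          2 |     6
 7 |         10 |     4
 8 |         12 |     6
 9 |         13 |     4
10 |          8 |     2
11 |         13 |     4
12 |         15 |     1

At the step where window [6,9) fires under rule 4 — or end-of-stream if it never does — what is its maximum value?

i=0 t=1 v=6: → [0,3); WM=-2
i=1 t=3 v=1: → [2,5); WM=0
i=2 t=3 v=9: → [2,5); WM=0
i=3 t=4 v=7: → [4,7),[2,5); WM=1
i=4 t=5 v=3: → [4,7); WM=2
i=5 t=7 v=7: → [6,9); WM=4; [0,3) fires=6
i=6 t=2 v=6: DROP (t<4-1); WM=4
i=7 t=10 v=4: → [10,13),[8,11); WM=7; [2,5) fires=9 [4,7) fires=7
i=8 t=12 v=6: → [12,15),[10,13); WM=9; [6,9) fires=7
i=9 t=13 v=4: → [12,15); WM=10
i=10 t=8 v=2: DROP (t<10-1); WM=10
i=11 t=13 v=4: → [12,15); WM=10
i=12 t=15 v=1: → [14,17); WM=12; [8,11) fires=4

7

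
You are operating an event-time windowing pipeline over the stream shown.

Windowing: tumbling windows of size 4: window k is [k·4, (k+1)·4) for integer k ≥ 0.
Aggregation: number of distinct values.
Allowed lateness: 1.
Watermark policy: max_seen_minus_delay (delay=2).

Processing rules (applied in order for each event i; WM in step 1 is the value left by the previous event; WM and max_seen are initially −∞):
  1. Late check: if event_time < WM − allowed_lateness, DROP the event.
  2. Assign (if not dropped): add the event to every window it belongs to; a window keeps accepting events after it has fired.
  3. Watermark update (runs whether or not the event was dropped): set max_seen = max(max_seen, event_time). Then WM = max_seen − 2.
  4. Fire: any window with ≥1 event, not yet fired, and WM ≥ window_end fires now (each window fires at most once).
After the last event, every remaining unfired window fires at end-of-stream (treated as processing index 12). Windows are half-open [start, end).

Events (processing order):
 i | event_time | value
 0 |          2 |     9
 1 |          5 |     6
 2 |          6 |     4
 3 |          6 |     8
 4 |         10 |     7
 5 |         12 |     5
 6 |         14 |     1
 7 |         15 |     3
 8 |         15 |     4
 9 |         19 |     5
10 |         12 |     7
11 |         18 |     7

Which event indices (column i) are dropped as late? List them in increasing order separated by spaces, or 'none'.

10

i=0 t=2 v=9: → [0,4); WM=0
i=1 t=5 v=6: → [4,8); WM=3
i=2 t=6 v=4: → [4,8); WM=4; [0,4) fires=1
i=3 t=6 v=8: → [4,8); WM=4
i=4 t=10 v=7: → [8,12); WM=8; [4,8) fires=3
i=5 t=12 v=5: → [12,16); WM=10
i=6 t=14 v=1: → [12,16); WM=12; [8,12) fires=1
i=7 t=15 v=3: → [12,16); WM=13
i=8 t=15 v=4: → [12,16); WM=13
i=9 t=19 v=5: → [16,20); WM=17; [12,16) fires=4
i=10 t=12 v=7: DROP (t<17-1); WM=17
i=11 t=18 v=7: → [16,20); WM=17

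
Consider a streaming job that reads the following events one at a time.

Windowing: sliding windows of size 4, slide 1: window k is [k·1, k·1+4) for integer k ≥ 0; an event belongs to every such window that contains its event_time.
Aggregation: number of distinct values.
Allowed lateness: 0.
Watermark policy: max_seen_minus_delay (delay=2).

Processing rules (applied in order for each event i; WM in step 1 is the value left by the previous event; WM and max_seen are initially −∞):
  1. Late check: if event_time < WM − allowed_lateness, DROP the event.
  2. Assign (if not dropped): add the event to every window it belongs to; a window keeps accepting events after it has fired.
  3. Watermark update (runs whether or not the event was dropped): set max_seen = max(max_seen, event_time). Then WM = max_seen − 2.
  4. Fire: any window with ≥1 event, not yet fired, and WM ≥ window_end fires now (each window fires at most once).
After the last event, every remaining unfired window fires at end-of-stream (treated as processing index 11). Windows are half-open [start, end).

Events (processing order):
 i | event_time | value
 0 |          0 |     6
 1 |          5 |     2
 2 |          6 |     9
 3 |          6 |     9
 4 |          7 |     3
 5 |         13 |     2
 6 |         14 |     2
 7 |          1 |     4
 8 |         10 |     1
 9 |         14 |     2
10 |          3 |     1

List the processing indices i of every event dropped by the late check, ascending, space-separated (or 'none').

i=0 t=0 v=6: → [0,4); WM=-2
i=1 t=5 v=2: → [5,9),[4,8),[3,7),[2,6); WM=3
i=2 t=6 v=9: → [6,10),[5,9),[4,8),[3,7); WM=4; [0,4) fires=1
i=3 t=6 v=9: → [6,10),[5,9),[4,8),[3,7); WM=4
i=4 t=7 v=3: → [7,11),[6,10),[5,9),[4,8); WM=5
i=5 t=13 v=2: → [13,17),[12,16),[11,15),[10,14); WM=11; [2,6) fires=1 [3,7) fires=2 [4,8) fires=3 [5,9) fires=3 [6,10) fires=2 [7,11) fires=1
i=6 t=14 v=2: → [14,18),[13,17),[12,16),[11,15); WM=12
i=7 t=1 v=4: DROP (t<12-0); WM=12
i=8 t=10 v=1: DROP (t<12-0); WM=12
i=9 t=14 v=2: → [14,18),[13,17),[12,16),[11,15); WM=12
i=10 t=3 v=1: DROP (t<12-0); WM=12

7 8 10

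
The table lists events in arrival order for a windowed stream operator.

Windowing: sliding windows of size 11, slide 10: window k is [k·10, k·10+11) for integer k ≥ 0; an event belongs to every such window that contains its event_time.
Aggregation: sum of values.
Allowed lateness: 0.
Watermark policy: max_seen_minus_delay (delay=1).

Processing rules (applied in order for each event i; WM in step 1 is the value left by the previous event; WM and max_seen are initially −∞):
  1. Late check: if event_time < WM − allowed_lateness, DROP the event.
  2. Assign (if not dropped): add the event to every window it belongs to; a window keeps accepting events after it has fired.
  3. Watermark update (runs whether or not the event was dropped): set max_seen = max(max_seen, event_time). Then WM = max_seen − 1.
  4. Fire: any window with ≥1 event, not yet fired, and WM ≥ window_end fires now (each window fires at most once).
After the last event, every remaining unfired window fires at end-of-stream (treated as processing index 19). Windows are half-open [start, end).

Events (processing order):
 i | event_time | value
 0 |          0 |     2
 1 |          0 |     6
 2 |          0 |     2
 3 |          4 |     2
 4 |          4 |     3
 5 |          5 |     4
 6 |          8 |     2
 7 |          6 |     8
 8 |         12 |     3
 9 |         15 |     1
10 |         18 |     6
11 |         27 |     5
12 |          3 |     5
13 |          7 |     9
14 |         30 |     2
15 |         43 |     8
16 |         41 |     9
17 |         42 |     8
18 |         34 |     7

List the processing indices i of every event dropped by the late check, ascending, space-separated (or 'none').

i=0 t=0 v=2: → [0,11); WM=-1
i=1 t=0 v=6: → [0,11); WM=-1
i=2 t=0 v=2: → [0,11); WM=-1
i=3 t=4 v=2: → [0,11); WM=3
i=4 t=4 v=3: → [0,11); WM=3
i=5 t=5 v=4: → [0,11); WM=4
i=6 t=8 v=2: → [0,11); WM=7
i=7 t=6 v=8: DROP (t<7-0); WM=7
i=8 t=12 v=3: → [10,21); WM=11; [0,11) fires=21
i=9 t=15 v=1: → [10,21); WM=14
i=10 t=18 v=6: → [10,21); WM=17
i=11 t=27 v=5: → [20,31); WM=26; [10,21) fires=10
i=12 t=3 v=5: DROP (t<26-0); WM=26
i=13 t=7 v=9: DROP (t<26-0); WM=26
i=14 t=30 v=2: → [30,41),[20,31); WM=29
i=15 t=43 v=8: → [40,51); WM=42; [20,31) fires=7 [30,41) fires=2
i=16 t=41 v=9: DROP (t<42-0); WM=42
i=17 t=42 v=8: → [40,51); WM=42
i=18 t=34 v=7: DROP (t<42-0); WM=42

7 12 13 16 18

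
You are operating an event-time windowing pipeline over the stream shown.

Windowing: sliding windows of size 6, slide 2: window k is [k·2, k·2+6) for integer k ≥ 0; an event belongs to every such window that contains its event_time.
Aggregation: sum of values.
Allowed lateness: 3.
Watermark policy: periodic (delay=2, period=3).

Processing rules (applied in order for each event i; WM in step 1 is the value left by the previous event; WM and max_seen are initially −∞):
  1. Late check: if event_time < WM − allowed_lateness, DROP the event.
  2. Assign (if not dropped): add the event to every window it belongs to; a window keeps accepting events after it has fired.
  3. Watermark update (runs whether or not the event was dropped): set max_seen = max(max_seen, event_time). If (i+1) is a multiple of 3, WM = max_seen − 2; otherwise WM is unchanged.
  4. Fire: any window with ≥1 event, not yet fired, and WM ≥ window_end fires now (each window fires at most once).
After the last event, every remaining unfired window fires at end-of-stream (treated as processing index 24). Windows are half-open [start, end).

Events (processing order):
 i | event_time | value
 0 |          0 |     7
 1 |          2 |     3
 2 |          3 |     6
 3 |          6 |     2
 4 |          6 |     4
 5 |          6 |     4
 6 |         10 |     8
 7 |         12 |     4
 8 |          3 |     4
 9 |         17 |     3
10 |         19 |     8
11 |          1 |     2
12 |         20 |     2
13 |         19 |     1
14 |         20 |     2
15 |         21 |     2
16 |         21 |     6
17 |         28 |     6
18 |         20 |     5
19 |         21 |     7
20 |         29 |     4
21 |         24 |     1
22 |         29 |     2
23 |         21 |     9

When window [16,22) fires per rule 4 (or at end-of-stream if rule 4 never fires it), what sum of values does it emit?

i=0 t=0 v=7: → [0,6); WM=−∞
i=1 t=2 v=3: → [2,8),[0,6); WM=−∞
i=2 t=3 v=6: → [2,8),[0,6); WM=1
i=3 t=6 v=2: → [6,12),[4,10),[2,8); WM=1
i=4 t=6 v=4: → [6,12),[4,10),[2,8); WM=1
i=5 t=6 v=4: → [6,12),[4,10),[2,8); WM=4
i=6 t=10 v=8: → [10,16),[8,14),[6,12); WM=4
i=7 t=12 v=4: → [12,18),[10,16),[8,14); WM=4
i=8 t=3 v=4: → [2,8),[0,6); WM=10; [0,6) fires=20 [2,8) fires=23 [4,10) fires=10
i=9 t=17 v=3: → [16,22),[14,20),[12,18); WM=10
i=10 t=19 v=8: → [18,24),[16,22),[14,20); WM=10
i=11 t=1 v=2: DROP (t<10-3); WM=17; [6,12) fires=18 [8,14) fires=12 [10,16) fires=12
i=12 t=20 v=2: → [20,26),[18,24),[16,22); WM=17
i=13 t=19 v=1: → [18,24),[16,22),[14,20); WM=17
i=14 t=20 v=2: → [20,26),[18,24),[16,22); WM=18; [12,18) fires=7
i=15 t=21 v=2: → [20,26),[18,24),[16,22); WM=18
i=16 t=21 v=6: → [20,26),[18,24),[16,22); WM=18
i=17 t=28 v=6: → [28,34),[26,32),[24,30); WM=26; [14,20) fires=12 [16,22) fires=24 [18,24) fires=21 [20,26) fires=12
i=18 t=20 v=5: DROP (t<26-3); WM=26
i=19 t=21 v=7: DROP (t<26-3); WM=26
i=20 t=29 v=4: → [28,34),[26,32),[24,30); WM=27
i=21 t=24 v=1: → [24,30),[22,28),[20,26); WM=27
i=22 t=29 v=2: → [28,34),[26,32),[24,30); WM=27
i=23 t=21 v=9: DROP (t<27-3); WM=27

24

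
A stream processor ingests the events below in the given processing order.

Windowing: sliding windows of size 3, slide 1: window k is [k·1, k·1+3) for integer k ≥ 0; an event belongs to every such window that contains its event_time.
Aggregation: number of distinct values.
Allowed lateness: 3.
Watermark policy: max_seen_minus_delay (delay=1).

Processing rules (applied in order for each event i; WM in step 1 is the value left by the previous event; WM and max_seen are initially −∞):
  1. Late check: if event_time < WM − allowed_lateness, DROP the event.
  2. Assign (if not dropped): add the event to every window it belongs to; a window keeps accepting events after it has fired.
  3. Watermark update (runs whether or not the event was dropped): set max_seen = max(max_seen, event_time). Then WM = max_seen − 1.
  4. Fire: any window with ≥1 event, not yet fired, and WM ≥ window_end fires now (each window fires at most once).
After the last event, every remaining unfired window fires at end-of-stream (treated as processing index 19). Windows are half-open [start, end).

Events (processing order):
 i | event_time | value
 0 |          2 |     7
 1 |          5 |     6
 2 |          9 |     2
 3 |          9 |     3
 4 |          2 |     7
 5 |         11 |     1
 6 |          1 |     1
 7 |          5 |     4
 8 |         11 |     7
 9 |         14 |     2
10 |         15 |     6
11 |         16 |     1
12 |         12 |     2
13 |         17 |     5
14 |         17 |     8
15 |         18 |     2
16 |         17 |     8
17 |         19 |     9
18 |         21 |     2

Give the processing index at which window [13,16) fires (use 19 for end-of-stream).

13

i=0 t=2 v=7: → [2,5),[1,4),[0,3); WM=1
i=1 t=5 v=6: → [5,8),[4,7),[3,6); WM=4; [0,3) fires=1 [1,4) fires=1
i=2 t=9 v=2: → [9,12),[8,11),[7,10); WM=8; [2,5) fires=1 [3,6) fires=1 [4,7) fires=1 [5,8) fires=1
i=3 t=9 v=3: → [9,12),[8,11),[7,10); WM=8
i=4 t=2 v=7: DROP (t<8-3); WM=8
i=5 t=11 v=1: → [11,14),[10,13),[9,12); WM=10; [7,10) fires=2
i=6 t=1 v=1: DROP (t<10-3); WM=10
i=7 t=5 v=4: DROP (t<10-3); WM=10
i=8 t=11 v=7: → [11,14),[10,13),[9,12); WM=10
i=9 t=14 v=2: → [14,17),[13,16),[12,15); WM=13; [8,11) fires=2 [9,12) fires=4 [10,13) fires=2
i=10 t=15 v=6: → [15,18),[14,17),[13,16); WM=14; [11,14) fires=2
i=11 t=16 v=1: → [16,19),[15,18),[14,17); WM=15; [12,15) fires=1
i=12 t=12 v=2: → [12,15),[11,14),[10,13); WM=15
i=13 t=17 v=5: → [17,20),[16,19),[15,18); WM=16; [13,16) fires=2
i=14 t=17 v=8: → [17,20),[16,19),[15,18); WM=16
i=15 t=18 v=2: → [18,21),[17,20),[16,19); WM=17; [14,17) fires=3
i=16 t=17 v=8: → [17,20),[16,19),[15,18); WM=17
i=17 t=19 v=9: → [19,22),[18,21),[17,20); WM=18; [15,18) fires=4
i=18 t=21 v=2: → [21,24),[20,23),[19,22); WM=20; [16,19) fires=4 [17,20) fires=4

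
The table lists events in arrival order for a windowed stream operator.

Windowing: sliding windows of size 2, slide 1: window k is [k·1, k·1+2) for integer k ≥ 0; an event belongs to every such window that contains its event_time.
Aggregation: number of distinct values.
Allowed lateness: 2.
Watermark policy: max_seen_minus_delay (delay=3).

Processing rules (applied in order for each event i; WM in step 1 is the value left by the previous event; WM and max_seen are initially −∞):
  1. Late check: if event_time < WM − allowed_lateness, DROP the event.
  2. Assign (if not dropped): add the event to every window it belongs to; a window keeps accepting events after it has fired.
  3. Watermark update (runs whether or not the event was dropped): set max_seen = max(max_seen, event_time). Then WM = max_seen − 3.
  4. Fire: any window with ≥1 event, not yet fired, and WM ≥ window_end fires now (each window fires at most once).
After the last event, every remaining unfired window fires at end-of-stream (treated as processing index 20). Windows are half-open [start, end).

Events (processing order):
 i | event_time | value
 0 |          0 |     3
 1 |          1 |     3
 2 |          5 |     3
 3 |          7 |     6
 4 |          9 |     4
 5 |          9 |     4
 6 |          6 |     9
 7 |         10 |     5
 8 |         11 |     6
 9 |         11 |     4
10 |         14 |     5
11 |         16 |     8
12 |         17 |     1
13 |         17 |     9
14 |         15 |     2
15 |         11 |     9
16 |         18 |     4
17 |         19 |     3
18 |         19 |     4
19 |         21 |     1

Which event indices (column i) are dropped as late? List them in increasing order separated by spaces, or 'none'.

i=0 t=0 v=3: → [0,2); WM=-3
i=1 t=1 v=3: → [1,3),[0,2); WM=-2
i=2 t=5 v=3: → [5,7),[4,6); WM=2; [0,2) fires=1
i=3 t=7 v=6: → [7,9),[6,8); WM=4; [1,3) fires=1
i=4 t=9 v=4: → [9,11),[8,10); WM=6; [4,6) fires=1
i=5 t=9 v=4: → [9,11),[8,10); WM=6
i=6 t=6 v=9: → [6,8),[5,7); WM=6
i=7 t=10 v=5: → [10,12),[9,11); WM=7; [5,7) fires=2
i=8 t=11 v=6: → [11,13),[10,12); WM=8; [6,8) fires=2
i=9 t=11 v=4: → [11,13),[10,12); WM=8
i=10 t=14 v=5: → [14,16),[13,15); WM=11; [7,9) fires=1 [8,10) fires=1 [9,11) fires=2
i=11 t=16 v=8: → [16,18),[15,17); WM=13; [10,12) fires=3 [11,13) fires=2
i=12 t=17 v=1: → [17,19),[16,18); WM=14
i=13 t=17 v=9: → [17,19),[16,18); WM=14
i=14 t=15 v=2: → [15,17),[14,16); WM=14
i=15 t=11 v=9: DROP (t<14-2); WM=14
i=16 t=18 v=4: → [18,20),[17,19); WM=15; [13,15) fires=1
i=17 t=19 v=3: → [19,21),[18,20); WM=16; [14,16) fires=2
i=18 t=19 v=4: → [19,21),[18,20); WM=16
i=19 t=21 v=1: → [21,23),[20,22); WM=18; [15,17) fires=2 [16,18) fires=3

15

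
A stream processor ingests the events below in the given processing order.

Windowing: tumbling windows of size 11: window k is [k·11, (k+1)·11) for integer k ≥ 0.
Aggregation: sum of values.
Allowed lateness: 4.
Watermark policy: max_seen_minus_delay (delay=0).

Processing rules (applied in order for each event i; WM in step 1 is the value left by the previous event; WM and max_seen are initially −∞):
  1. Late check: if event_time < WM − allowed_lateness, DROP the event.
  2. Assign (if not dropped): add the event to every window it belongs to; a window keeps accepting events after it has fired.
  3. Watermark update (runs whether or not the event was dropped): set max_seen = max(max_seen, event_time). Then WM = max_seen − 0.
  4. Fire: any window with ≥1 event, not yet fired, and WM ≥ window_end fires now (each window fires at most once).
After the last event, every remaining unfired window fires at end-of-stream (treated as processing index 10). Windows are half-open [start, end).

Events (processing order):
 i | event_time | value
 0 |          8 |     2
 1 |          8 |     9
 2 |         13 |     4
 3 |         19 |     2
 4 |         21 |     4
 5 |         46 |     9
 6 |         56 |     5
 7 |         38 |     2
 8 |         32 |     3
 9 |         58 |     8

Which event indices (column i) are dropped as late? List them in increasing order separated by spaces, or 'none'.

i=0 t=8 v=2: → [0,11); WM=8
i=1 t=8 v=9: → [0,11); WM=8
i=2 t=13 v=4: → [11,22); WM=13; [0,11) fires=11
i=3 t=19 v=2: → [11,22); WM=19
i=4 t=21 v=4: → [11,22); WM=21
i=5 t=46 v=9: → [44,55); WM=46; [11,22) fires=10
i=6 t=56 v=5: → [55,66); WM=56; [44,55) fires=9
i=7 t=38 v=2: DROP (t<56-4); WM=56
i=8 t=32 v=3: DROP (t<56-4); WM=56
i=9 t=58 v=8: → [55,66); WM=58

7 8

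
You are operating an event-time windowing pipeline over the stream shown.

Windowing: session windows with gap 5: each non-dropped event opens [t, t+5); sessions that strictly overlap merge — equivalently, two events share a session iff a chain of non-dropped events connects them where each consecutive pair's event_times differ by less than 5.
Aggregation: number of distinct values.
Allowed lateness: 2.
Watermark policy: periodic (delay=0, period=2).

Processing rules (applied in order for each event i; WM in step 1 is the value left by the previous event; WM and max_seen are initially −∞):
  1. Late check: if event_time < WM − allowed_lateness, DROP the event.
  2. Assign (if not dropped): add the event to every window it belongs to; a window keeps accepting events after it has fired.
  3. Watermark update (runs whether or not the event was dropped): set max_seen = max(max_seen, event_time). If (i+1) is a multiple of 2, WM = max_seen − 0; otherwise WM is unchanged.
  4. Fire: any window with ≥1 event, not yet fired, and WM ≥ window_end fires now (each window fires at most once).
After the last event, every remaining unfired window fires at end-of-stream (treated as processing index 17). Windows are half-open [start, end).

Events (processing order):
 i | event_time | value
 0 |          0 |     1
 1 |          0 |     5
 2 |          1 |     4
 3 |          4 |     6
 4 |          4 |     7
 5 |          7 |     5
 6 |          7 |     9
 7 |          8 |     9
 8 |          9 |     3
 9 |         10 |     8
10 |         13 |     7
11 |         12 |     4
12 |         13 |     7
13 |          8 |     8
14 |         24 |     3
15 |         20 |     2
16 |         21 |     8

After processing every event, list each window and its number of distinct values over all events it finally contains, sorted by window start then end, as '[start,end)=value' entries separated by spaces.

i=0 t=0 v=1: → [0,5); WM=−∞
i=1 t=0 v=5: → [0,5); WM=0
i=2 t=1 v=4: → [0,6); WM=0
i=3 t=4 v=6: → [0,9); WM=4
i=4 t=4 v=7: → [0,9); WM=4
i=5 t=7 v=5: → [0,12); WM=7
i=6 t=7 v=9: → [0,12); WM=7
i=7 t=8 v=9: → [0,13); WM=8
i=8 t=9 v=3: → [0,14); WM=8
i=9 t=10 v=8: → [0,15); WM=10
i=10 t=13 v=7: → [0,18); WM=10
i=11 t=12 v=4: → [0,18); WM=13
i=12 t=13 v=7: → [0,18); WM=13
i=13 t=8 v=8: DROP (t<13-2); WM=13
i=14 t=24 v=3: → [24,29); WM=13
i=15 t=20 v=2: → [20,29); WM=24
i=16 t=21 v=8: DROP (t<24-2); WM=24

[0,18)=8 [20,29)=2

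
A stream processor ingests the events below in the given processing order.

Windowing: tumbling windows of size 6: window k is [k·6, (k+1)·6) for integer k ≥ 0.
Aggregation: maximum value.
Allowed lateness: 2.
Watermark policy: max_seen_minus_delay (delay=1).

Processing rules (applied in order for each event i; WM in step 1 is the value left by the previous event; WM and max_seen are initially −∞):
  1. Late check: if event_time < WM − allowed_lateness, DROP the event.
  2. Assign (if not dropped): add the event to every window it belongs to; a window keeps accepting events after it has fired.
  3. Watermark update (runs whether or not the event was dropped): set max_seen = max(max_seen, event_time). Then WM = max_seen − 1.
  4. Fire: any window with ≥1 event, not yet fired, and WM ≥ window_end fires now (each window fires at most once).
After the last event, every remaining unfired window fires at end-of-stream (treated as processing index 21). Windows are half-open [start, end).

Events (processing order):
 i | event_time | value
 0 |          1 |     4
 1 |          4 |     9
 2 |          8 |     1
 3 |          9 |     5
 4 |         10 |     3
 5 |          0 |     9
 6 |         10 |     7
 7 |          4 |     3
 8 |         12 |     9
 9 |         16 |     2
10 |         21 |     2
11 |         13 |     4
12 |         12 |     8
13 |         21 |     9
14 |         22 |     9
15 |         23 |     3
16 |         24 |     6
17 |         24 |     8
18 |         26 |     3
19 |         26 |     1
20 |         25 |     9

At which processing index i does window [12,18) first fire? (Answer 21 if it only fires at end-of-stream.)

10

i=0 t=1 v=4: → [0,6); WM=0
i=1 t=4 v=9: → [0,6); WM=3
i=2 t=8 v=1: → [6,12); WM=7; [0,6) fires=9
i=3 t=9 v=5: → [6,12); WM=8
i=4 t=10 v=3: → [6,12); WM=9
i=5 t=0 v=9: DROP (t<9-2); WM=9
i=6 t=10 v=7: → [6,12); WM=9
i=7 t=4 v=3: DROP (t<9-2); WM=9
i=8 t=12 v=9: → [12,18); WM=11
i=9 t=16 v=2: → [12,18); WM=15; [6,12) fires=7
i=10 t=21 v=2: → [18,24); WM=20; [12,18) fires=9
i=11 t=13 v=4: DROP (t<20-2); WM=20
i=12 t=12 v=8: DROP (t<20-2); WM=20
i=13 t=21 v=9: → [18,24); WM=20
i=14 t=22 v=9: → [18,24); WM=21
i=15 t=23 v=3: → [18,24); WM=22
i=16 t=24 v=6: → [24,30); WM=23
i=17 t=24 v=8: → [24,30); WM=23
i=18 t=26 v=3: → [24,30); WM=25; [18,24) fires=9
i=19 t=26 v=1: → [24,30); WM=25
i=20 t=25 v=9: → [24,30); WM=25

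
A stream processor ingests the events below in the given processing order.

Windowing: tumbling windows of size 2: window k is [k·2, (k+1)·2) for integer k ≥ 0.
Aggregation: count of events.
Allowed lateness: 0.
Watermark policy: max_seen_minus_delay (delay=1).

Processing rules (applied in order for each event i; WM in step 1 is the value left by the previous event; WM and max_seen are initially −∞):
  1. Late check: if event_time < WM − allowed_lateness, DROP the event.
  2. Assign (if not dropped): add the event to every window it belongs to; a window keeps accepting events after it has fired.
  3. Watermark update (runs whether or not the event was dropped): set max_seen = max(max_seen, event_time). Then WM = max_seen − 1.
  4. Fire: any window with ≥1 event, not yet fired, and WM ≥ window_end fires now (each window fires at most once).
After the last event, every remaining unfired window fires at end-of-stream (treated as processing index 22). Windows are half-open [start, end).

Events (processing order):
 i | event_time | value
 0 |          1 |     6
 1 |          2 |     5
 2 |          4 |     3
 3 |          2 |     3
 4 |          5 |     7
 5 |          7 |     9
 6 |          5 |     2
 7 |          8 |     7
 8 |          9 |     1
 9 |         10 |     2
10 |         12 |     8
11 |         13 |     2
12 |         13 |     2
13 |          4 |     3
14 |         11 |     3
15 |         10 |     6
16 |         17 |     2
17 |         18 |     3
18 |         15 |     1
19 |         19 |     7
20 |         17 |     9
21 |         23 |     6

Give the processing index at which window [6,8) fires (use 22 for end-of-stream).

i=0 t=1 v=6: → [0,2); WM=0
i=1 t=2 v=5: → [2,4); WM=1
i=2 t=4 v=3: → [4,6); WM=3; [0,2) fires=1
i=3 t=2 v=3: DROP (t<3-0); WM=3
i=4 t=5 v=7: → [4,6); WM=4; [2,4) fires=1
i=5 t=7 v=9: → [6,8); WM=6; [4,6) fires=2
i=6 t=5 v=2: DROP (t<6-0); WM=6
i=7 t=8 v=7: → [8,10); WM=7
i=8 t=9 v=1: → [8,10); WM=8; [6,8) fires=1
i=9 t=10 v=2: → [10,12); WM=9
i=10 t=12 v=8: → [12,14); WM=11; [8,10) fires=2
i=11 t=13 v=2: → [12,14); WM=12; [10,12) fires=1
i=12 t=13 v=2: → [12,14); WM=12
i=13 t=4 v=3: DROP (t<12-0); WM=12
i=14 t=11 v=3: DROP (t<12-0); WM=12
i=15 t=10 v=6: DROP (t<12-0); WM=12
i=16 t=17 v=2: → [16,18); WM=16; [12,14) fires=3
i=17 t=18 v=3: → [18,20); WM=17
i=18 t=15 v=1: DROP (t<17-0); WM=17
i=19 t=19 v=7: → [18,20); WM=18; [16,18) fires=1
i=20 t=17 v=9: DROP (t<18-0); WM=18
i=21 t=23 v=6: → [22,24); WM=22; [18,20) fires=2

8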